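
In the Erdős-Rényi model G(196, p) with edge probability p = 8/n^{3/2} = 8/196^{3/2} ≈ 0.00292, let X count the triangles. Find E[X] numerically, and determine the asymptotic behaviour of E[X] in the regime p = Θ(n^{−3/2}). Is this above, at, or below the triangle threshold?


Number of potential triangles: C(196, 3) = 1235780.
Each occurs with probability p³ ≈ (0.00292)³ ≈ 2.47809e-08.
By linearity: E[X] = C(196, 3)·p³ ≈ 1235780 · 2.47809e-08 ≈ 0.031.
Since α = 3/2 > 1, p = c/n^{3/2} = o(1/n) is below the triangle threshold p ~ 1/n. Asymptotically E[X] ~ (c³/6)·n^{3(1−α)} = (8³/6)·n^{-1.5} → 0, so by Markov's inequality G has no triangles w.h.p.

E[X] ≈ 0.031; in regime p = Θ(1/n^{3/2}) E[X] tends to 0 (below the triangle threshold p ~ 1/n).


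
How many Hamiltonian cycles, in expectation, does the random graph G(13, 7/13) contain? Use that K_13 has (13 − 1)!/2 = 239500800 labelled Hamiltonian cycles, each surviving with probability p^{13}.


K_13 has (13 − 1)!/2 = 239500800 labelled Hamiltonian cycles.
For each such Hamiltonian cycle H, let X_H = 1 if all 13 edges of H are present in G. Then P[X_H = 1] = p^{13} = (7/13)^{13} = 96889010407/302875106592253.
By linearity of expectation: E[X] = Σ_H E[X_H] = 239500800 · p^{13} = 239500800 · 96889010407/302875106592253 = 23204995503684825600/302875106592253.
Numerically: E[X] ≈ 76616.

E[X] = 239500800 · (7/13)^{13} = 23204995503684825600/302875106592253 ≈ 76616.


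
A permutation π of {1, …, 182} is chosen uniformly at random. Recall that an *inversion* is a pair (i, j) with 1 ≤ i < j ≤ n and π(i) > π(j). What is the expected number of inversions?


Write X = Σ X_I over the C(182, 2) = 16471 pairs i < j, with X_I the indicator of one inversion.
There are 16471 indicators.
For each fixed pair i < j, the values π(i) and π(j) are two distinct elements of {1, …, 182} in uniformly random order; by symmetry P[π(i) > π(j)] = 1/2.
By linearity: E[X] = 16471 · (1/2) = C(182, 2) · (1/2) = 16471/2 = 16471/2 ≈ 8235.50000.

E[X] = 16471/2 = 8235.50000.


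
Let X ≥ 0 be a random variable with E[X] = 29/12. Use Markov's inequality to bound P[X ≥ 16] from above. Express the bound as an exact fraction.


μ = E[X] = 29/12, a = 16.
Markov: P[X ≥ 16] ≤ μ/a = (29/12)/16 = 29/192.
Numerically: ≈ 0.151.
(Since a = 16 > μ = 2.417, the bound 29/192 is < 1 and informative.)

P[X ≥ 16] ≤ 29/192 ≈ 0.151.


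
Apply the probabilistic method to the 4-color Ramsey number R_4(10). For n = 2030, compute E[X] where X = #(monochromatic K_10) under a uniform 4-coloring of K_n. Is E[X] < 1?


E[X] = C(2030, 10) · 4^{1 − 45} = 320298626039392096327195965 · 4^{−44} = 320298626039392096327195965/309485009821345068724781056.
As a reduced fraction: E[X] = 320298626039392096327195965/309485009821345068724781056 ≈ 1.0349407.
Is E[X] < 1? NO.
Since E[X] ≥ 1, the first-moment bound is inconclusive at n = 2030; it does NOT by itself certify R_4(10) > 2030.

E[X] = 320298626039392096327195965/309485009821345068724781056 ≈ 1.0349407; E[X] ≥ 1; first-moment method inconclusive here.


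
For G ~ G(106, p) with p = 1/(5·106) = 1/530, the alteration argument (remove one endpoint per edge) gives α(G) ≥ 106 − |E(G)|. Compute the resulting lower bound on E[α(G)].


E[|E(G)|] = C(106, 2)·p = 5565 · (1/530) = 21/2.
E[α(G)] ≥ n − E[|E(G)|] = 106 − 21/2 = 191/2.
Numerically: ≈ 95.500.
(This is only a lower bound; the true E[α(G)] may be larger.)

E[α(G)] ≥ 191/2 ≈ 95.500.


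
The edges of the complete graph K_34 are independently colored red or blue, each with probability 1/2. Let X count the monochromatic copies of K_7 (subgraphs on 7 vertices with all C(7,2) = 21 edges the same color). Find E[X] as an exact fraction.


Let X = Σ_S X_S over the C(34, 7) = 5379616 subsets S of size 7, where X_S = 1 if the K_7 on S is monochromatic.
For a fixed S, the K_7 on S has C(7, 2) = 21 edges. P[all 21 edges red] = (1/2)^21, and likewise for blue, so P[monochromatic] = 2·(1/2)^21 = 2^{1 − 21} = 1/1048576.
By linearity of expectation: E[X] = C(34, 7) · 2^{1 − 21} = 5379616 · 1/1048576 = 168113/32768.
Numerically: E[X] ≈ 5.1304.

E[X] = C(34,7)·2^(1−C(7,2)) = 168113/32768 ≈ 5.1304.


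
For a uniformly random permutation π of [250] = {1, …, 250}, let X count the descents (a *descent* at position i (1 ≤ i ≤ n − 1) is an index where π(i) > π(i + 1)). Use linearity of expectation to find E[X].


Write X = Σ X_I over i = 1, …, 249, with X_I the indicator of one descent.
There are 249 indicators.
For each fixed i, the pair (π(i), π(i+1)) is a uniformly random ordered pair of distinct values from {1, …, 250}; by symmetry P[π(i) > π(i+1)] = 1/2.
By linearity: E[X] = 249 · (1/2) = (250 − 1) · (1/2) = 249/2 ≈ 124.500.

E[X] = 249/2 = 124.500.


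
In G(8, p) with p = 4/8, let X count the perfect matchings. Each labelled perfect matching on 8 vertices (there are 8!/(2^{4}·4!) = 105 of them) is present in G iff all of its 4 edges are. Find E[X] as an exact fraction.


K_8 has 8!/(2^{4}·4!) = 105 labelled perfect matchings.
For each such perfect matching H, let X_H = 1 if all 4 edges of H are present in G. Then P[X_H = 1] = p^{4} = (1/2)^{4} = 1/16.
Summing the indicators: E[X] = Σ_H E[X_H] = 105 · p^{4} = 105 · 1/16 = 105/16.
Numerically: E[X] ≈ 6.56.

E[X] = 105 · (1/2)^{4} = 105/16 ≈ 6.56.


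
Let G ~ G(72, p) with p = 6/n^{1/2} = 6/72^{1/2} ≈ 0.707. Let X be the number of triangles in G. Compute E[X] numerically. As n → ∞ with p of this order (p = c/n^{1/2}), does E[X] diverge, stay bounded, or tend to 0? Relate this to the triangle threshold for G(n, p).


Number of potential triangles: C(72, 3) = 59640.
Each occurs with probability p³ ≈ (0.707)³ ≈ 3.53553e-01.
By linearity: E[X] = C(72, 3)·p³ ≈ 59640 · 3.53553e-01 ≈ 21085.924.
Since α = 1/2 < 1, p = c/n^{1/2} ≫ 1/n is above the triangle threshold p ~ 1/n. Asymptotically E[X] ~ (c³/6)·n^{3(1−α)} = (6³/6)·n^{1.5} → ∞; triangles are abundant w.h.p.

E[X] ≈ 21085.924; in regime p = Θ(1/n^{1/2}) E[X] diverges (above the triangle threshold p ~ 1/n).


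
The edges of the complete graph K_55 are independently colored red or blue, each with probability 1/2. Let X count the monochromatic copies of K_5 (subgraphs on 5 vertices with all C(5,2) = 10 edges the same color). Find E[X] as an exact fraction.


Let X = Σ_S X_S over the C(55, 5) = 3478761 subsets S of size 5, where X_S = 1 if the K_5 on S is monochromatic.
For a fixed S, the K_5 on S has C(5, 2) = 10 edges. P[all 10 edges red] = (1/2)^10, and likewise for blue, so P[monochromatic] = 2·(1/2)^10 = 2^{1 − 10} = 1/512.
By linearity of expectation: E[X] = C(55, 5) · 2^{1 − 10} = 3478761 · 1/512 = 3478761/512.
Numerically: E[X] ≈ 6794.4551.

E[X] = C(55,5)·2^(1−C(5,2)) = 3478761/512 ≈ 6794.4551.


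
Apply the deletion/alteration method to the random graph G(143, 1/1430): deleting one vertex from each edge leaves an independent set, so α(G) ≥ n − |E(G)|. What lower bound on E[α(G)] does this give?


E[|E(G)|] = C(143, 2)·p = 10153 · (1/1430) = 71/10.
E[α(G)] ≥ n − E[|E(G)|] = 143 − 71/10 = 1359/10.
Numerically: ≈ 135.900.
(This is only a lower bound; the true E[α(G)] may be larger.)

E[α(G)] ≥ 1359/10 ≈ 135.900.


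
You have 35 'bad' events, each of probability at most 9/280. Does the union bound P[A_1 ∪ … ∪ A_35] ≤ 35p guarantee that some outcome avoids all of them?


Union bound: P[∪_{i=1}^{35} A_i] ≤ Σ_i P[A_i] ≤ 35·p = 35·(9/280) = 9/8.
Numerically: 9/8 ≈ 1.1250000.
Is 9/8 < 1? NO.
Since the bound 9/8 is ≥ 1, the union bound is uninformative here; it does NOT by itself certify existence.

35·p = 9/8 ≈ 1.1250000; existence NOT certified by the union bound.


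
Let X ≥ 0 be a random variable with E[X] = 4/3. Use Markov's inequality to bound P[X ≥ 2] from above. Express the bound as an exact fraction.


μ = E[X] = 4/3, a = 2.
Markov: P[X ≥ 2] ≤ μ/a = (4/3)/2 = 2/3.
Numerically: ≈ 0.667.
(Since a = 2 > μ = 1.333, the bound 2/3 is < 1 and informative.)

P[X ≥ 2] ≤ 2/3 ≈ 0.667.


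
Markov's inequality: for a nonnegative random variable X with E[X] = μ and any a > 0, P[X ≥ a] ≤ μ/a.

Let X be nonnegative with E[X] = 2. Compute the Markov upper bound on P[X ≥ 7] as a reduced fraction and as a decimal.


μ = E[X] = 2, a = 7.
Markov: P[X ≥ 7] ≤ μ/a = (2)/7 = 2/7.
Numerically: ≈ 0.285714.
(Since a = 7 > μ = 2.000000, the bound 2/7 is < 1 and informative.)

P[X ≥ 7] ≤ 2/7 ≈ 0.285714.


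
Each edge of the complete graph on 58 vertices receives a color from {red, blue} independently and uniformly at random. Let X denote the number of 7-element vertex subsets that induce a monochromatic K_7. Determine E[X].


Let X = Σ_S X_S over the C(58, 7) = 300674088 subsets S of size 7, where X_S = 1 if the K_7 on S is monochromatic.
For a fixed S, the K_7 on S has C(7, 2) = 21 edges. P[all 21 edges red] = (1/2)^21, and likewise for blue, so P[monochromatic] = 2·(1/2)^21 = 2^{1 − 21} = 1/1048576.
By linearity of expectation: E[X] = C(58, 7) · 2^{1 − 21} = 300674088 · 1/1048576 = 37584261/131072.
Numerically: E[X] ≈ 286.745.

E[X] = C(58,7)·2^(1−C(7,2)) = 37584261/131072 ≈ 286.745.


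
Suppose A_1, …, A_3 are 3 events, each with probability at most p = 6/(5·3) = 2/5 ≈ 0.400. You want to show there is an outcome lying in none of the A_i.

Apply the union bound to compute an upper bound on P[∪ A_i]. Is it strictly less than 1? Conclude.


Union bound: P[∪_{i=1}^{3} A_i] ≤ Σ_i P[A_i] ≤ 3·p = 3·(2/5) = 6/5.
Numerically: 6/5 ≈ 1.200.
Is 6/5 < 1? NO.
Since the bound 6/5 is ≥ 1, the union bound is uninformative here; it does NOT by itself certify existence.

3·p = 6/5 ≈ 1.200; existence NOT certified by the union bound.


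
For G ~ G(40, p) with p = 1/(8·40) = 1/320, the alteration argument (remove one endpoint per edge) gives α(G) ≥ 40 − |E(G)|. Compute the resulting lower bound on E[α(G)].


E[|E(G)|] = C(40, 2)·p = 780 · (1/320) = 39/16.
E[α(G)] ≥ n − E[|E(G)|] = 40 − 39/16 = 601/16.
Numerically: ≈ 37.5625.
(This is only a lower bound; the true E[α(G)] may be larger.)

E[α(G)] ≥ 601/16 ≈ 37.5625.


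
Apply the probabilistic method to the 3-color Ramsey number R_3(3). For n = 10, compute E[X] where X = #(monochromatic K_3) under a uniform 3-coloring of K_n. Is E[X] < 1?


E[X] = C(10, 3) · 3^{1 − 3} = 120 · 3^{−2} = 120/9.
As a reduced fraction: E[X] = 40/3 ≈ 13.33333.
Is E[X] < 1? NO.
Since E[X] ≥ 1, the first-moment bound is inconclusive at n = 10; it does NOT by itself certify R_3(3) > 10.

E[X] = 40/3 ≈ 13.33333; E[X] ≥ 1; first-moment method inconclusive here.


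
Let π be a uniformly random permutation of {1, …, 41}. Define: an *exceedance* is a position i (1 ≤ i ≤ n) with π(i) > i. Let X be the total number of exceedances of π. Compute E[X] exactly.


Write X = Σ_{i=1}^{41} X_i, where X_i = 1_{π(i) > i}.
For each fixed i, π(i) is uniform over {1, …, 41} (marginal of a uniform permutation), so P[π(i) > i] = (n − i)/n. Summing: Σ_{i=1}^{41} (n − i)/n = (0 + 1 + … + 40)/41 = 41(41 − 1)/(2·41) = (41 − 1)/2.
Hence E[X] = Σ_{i=1}^{41} (41 − i)/41 = 20 ≈ 20.0000.

E[X] = 20 = 20.0000.


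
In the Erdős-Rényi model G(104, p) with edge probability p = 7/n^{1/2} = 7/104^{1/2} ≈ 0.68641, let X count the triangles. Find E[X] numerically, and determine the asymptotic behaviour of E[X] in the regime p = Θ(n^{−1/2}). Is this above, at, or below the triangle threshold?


Number of potential triangles: C(104, 3) = 182104.
Each occurs with probability p³ ≈ (0.68641)³ ≈ 3.2340305e-01.
By linearity: E[X] = C(104, 3)·p³ ≈ 182104 · 3.2340305e-01 ≈ 58892.98898.
Since α = 1/2 < 1, p = c/n^{1/2} ≫ 1/n is above the triangle threshold p ~ 1/n. Asymptotically E[X] ~ (c³/6)·n^{3(1−α)} = (7³/6)·n^{1.5} → ∞; triangles are abundant w.h.p.

E[X] ≈ 58892.98898; in regime p = Θ(1/n^{1/2}) E[X] diverges (above the triangle threshold p ~ 1/n).


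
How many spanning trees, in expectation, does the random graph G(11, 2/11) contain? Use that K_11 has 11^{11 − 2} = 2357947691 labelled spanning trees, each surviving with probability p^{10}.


K_11 has 11^{11 − 2} = 2357947691 labelled spanning trees.
For each such spanning tree H, let X_H = 1 if all 10 edges of H are present in G. Then P[X_H = 1] = p^{10} = (2/11)^{10} = 1024/25937424601.
By linearity of expectation: E[X] = Σ_H E[X_H] = 2357947691 · p^{10} = 2357947691 · 1024/25937424601 = 1024/11.
Numerically: E[X] ≈ 93.1.

E[X] = 2357947691 · (2/11)^{10} = 1024/11 ≈ 93.1.


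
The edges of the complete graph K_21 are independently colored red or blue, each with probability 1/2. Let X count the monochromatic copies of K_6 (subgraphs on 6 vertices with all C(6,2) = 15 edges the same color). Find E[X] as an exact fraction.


Let X = Σ_S X_S over the C(21, 6) = 54264 subsets S of size 6, where X_S = 1 if the K_6 on S is monochromatic.
For a fixed S, the K_6 on S has C(6, 2) = 15 edges. P[all 15 edges red] = (1/2)^15, and likewise for blue, so P[monochromatic] = 2·(1/2)^15 = 2^{1 − 15} = 1/16384.
Summing: E[X] = C(21, 6) · 2^{1 − 15} = 54264 · 1/16384 = 6783/2048.
Numerically: E[X] ≈ 3.312012.

E[X] = C(21,6)·2^(1−C(6,2)) = 6783/2048 ≈ 3.312012.


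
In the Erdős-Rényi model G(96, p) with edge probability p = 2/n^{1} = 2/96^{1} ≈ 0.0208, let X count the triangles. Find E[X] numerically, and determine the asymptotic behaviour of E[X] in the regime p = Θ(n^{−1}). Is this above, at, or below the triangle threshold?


Number of potential triangles: C(96, 3) = 142880.
Each occurs with probability p³ ≈ (0.0208)³ ≈ 9.04225e-06.
By linearity: E[X] = C(96, 3)·p³ ≈ 142880 · 9.04225e-06 ≈ 1.292.
Here α = 1, so p = 2/n is exactly at the triangle threshold p ~ 1/n. Asymptotically E[X] → c³/6 = 2³/6 = 4/3 ≈ 1.333, a bounded constant. In this regime the triangle count is asymptotically Poisson(c³/6).

E[X] ≈ 1.292; in regime p = Θ(1/n^{1}) E[X] stays bounded (at the triangle threshold p ~ 1/n).


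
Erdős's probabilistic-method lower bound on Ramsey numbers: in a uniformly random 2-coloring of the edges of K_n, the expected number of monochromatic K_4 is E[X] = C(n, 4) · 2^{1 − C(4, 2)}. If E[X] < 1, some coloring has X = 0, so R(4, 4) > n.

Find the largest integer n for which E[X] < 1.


We need C(n, 4) · 2^{1 − 6} < 1, i.e. C(n, 4) < 2^{6 − 1} = 32.
Check values of n near the boundary:
  n = 4: C(4, 4) = 1; 1 < 32? YES
  n = 5: C(5, 4) = 5; 5 < 32? YES
  n = 6: C(6, 4) = 15; 15 < 32? YES
  n = 7: C(7, 4) = 35; 35 < 32? NO
  n = 8: C(8, 4) = 70; 70 < 32? NO
  n = 9: C(9, 4) = 126; 126 < 32? NO
The largest n with C(n, 4) < 32 is n = 6 (where E[X] = 15/32 ≈ 0.4687500). Hence R(4, 4) > 6, i.e. R(4, 4) ≥ 7.

Largest n = 6; hence R(4, 4) > 6.


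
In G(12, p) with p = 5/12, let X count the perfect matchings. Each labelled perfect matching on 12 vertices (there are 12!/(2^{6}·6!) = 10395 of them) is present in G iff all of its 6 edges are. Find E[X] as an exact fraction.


K_12 has 12!/(2^{6}·6!) = 10395 labelled perfect matchings.
For each such perfect matching H, let X_H = 1 if all 6 edges of H are present in G. Then P[X_H = 1] = p^{6} = (5/12)^{6} = 15625/2985984.
By linearity of expectation: E[X] = Σ_H E[X_H] = 10395 · p^{6} = 10395 · 15625/2985984 = 6015625/110592.
Numerically: E[X] ≈ 54.39.

E[X] = 10395 · (5/12)^{6} = 6015625/110592 ≈ 54.39.


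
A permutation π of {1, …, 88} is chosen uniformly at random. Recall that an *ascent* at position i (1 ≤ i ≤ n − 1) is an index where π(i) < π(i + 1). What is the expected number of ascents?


Write X = Σ X_I over i = 1, …, 87, with X_I the indicator of one ascent.
There are 87 indicators.
For each fixed i, the pair (π(i), π(i+1)) is a uniformly random ordered pair of distinct values from {1, …, 88}; by symmetry P[π(i) < π(i+1)] = 1/2.
By linearity: E[X] = 87 · (1/2) = (88 − 1) · (1/2) = 87/2 ≈ 43.50000.

E[X] = 87/2 = 43.50000.


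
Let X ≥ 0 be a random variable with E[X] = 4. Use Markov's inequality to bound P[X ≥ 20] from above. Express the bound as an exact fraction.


μ = E[X] = 4, a = 20.
Markov: P[X ≥ 20] ≤ μ/a = (4)/20 = 1/5.
Numerically: ≈ 0.20000.
(Since a = 20 > μ = 4.00000, the bound 1/5 is < 1 and informative.)

P[X ≥ 20] ≤ 1/5 ≈ 0.20000.


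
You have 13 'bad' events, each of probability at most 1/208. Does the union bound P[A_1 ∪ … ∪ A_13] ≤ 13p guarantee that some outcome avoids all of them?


Union bound: P[∪_{i=1}^{13} A_i] ≤ Σ_i P[A_i] ≤ 13·p = 13·(1/208) = 1/16.
Numerically: 1/16 ≈ 0.062500.
Is 1/16 < 1? YES.
Since P[∪ A_i] ≤ 1/16 < 1, the complement has P[∩ A_i^c] ≥ 1 − 1/16 = 15/16 > 0, so some outcome avoids every A_i.

13·p = 1/16 ≈ 0.062500; existence CERTIFIED by the union bound.


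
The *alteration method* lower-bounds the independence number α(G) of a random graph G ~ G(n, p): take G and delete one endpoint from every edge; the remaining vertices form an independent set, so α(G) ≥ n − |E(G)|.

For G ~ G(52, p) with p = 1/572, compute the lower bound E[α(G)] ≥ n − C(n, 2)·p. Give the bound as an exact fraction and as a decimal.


E[|E(G)|] = C(52, 2)·p = 1326 · (1/572) = 51/22.
E[α(G)] ≥ n − E[|E(G)|] = 52 − 51/22 = 1093/22.
Numerically: ≈ 49.68182.
(This is only a lower bound; the true E[α(G)] may be larger.)

E[α(G)] ≥ 1093/22 ≈ 49.68182.


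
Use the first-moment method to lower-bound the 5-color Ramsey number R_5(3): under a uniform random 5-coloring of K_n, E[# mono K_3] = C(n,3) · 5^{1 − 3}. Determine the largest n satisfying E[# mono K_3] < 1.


We need C(n, 3) · 5^{1 − 3} < 1, i.e. C(n, 3) < 5^{3 − 1} = 25.
Check values of n near the boundary:
  n = 3: C(3, 3) = 1; 1 < 25? YES
  n = 4: C(4, 3) = 4; 4 < 25? YES
  n = 5: C(5, 3) = 10; 10 < 25? YES
  n = 6: C(6, 3) = 20; 20 < 25? YES
  n = 7: C(7, 3) = 35; 35 < 25? NO
  n = 8: C(8, 3) = 56; 56 < 25? NO
  n = 9: C(9, 3) = 84; 84 < 25? NO
The largest n with C(n, 3) < 25 is n = 6 (where E[X] = 4/5 ≈ 0.8000000). Hence R_5(3) > 6, i.e. R_5(3) ≥ 7.

Largest n = 6; hence R_5(3) > 6.


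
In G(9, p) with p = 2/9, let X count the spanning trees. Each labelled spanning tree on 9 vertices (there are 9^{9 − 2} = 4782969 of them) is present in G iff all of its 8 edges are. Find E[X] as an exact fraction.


K_9 has 9^{9 − 2} = 4782969 labelled spanning trees.
For each such spanning tree H, let X_H = 1 if all 8 edges of H are present in G. Then P[X_H = 1] = p^{8} = (2/9)^{8} = 256/43046721.
By linearity: E[X] = Σ_H E[X_H] = 4782969 · p^{8} = 4782969 · 256/43046721 = 256/9.
Numerically: E[X] ≈ 28.4.

E[X] = 4782969 · (2/9)^{8} = 256/9 ≈ 28.4.


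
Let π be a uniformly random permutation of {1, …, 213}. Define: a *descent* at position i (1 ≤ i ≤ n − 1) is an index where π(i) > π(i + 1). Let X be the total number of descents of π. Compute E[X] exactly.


Write X = Σ X_I over i = 1, …, 212, with X_I the indicator of one descent.
There are 212 indicators.
For each fixed i, the pair (π(i), π(i+1)) is a uniformly random ordered pair of distinct values from {1, …, 213}; by symmetry P[π(i) > π(i+1)] = 1/2.
By linearity: E[X] = 212 · (1/2) = (213 − 1) · (1/2) = 106 ≈ 106.000.

E[X] = 106 = 106.000.


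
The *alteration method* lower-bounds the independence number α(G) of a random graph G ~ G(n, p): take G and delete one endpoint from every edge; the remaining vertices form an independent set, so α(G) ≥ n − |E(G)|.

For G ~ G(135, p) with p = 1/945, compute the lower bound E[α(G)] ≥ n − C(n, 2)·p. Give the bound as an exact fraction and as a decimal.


E[|E(G)|] = C(135, 2)·p = 9045 · (1/945) = 67/7.
E[α(G)] ≥ n − E[|E(G)|] = 135 − 67/7 = 878/7.
Numerically: ≈ 125.4286.
(This is only a lower bound; the true E[α(G)] may be larger.)

E[α(G)] ≥ 878/7 ≈ 125.4286.


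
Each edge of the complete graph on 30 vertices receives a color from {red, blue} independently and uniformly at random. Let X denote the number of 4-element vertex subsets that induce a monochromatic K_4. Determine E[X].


Let X = Σ_S X_S over the C(30, 4) = 27405 subsets S of size 4, where X_S = 1 if the K_4 on S is monochromatic.
For a fixed S, the K_4 on S has C(4, 2) = 6 edges. P[all 6 edges red] = (1/2)^6, and likewise for blue, so P[monochromatic] = 2·(1/2)^6 = 2^{1 − 6} = 1/32.
By linearity of expectation: E[X] = C(30, 4) · 2^{1 − 6} = 27405 · 1/32 = 27405/32.
Numerically: E[X] ≈ 856.406.

E[X] = C(30,4)·2^(1−C(4,2)) = 27405/32 ≈ 856.406.


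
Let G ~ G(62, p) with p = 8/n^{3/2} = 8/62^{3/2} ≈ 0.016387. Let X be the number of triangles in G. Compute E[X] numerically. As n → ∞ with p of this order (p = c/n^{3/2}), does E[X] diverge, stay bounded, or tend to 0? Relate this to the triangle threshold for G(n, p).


Number of potential triangles: C(62, 3) = 37820.
Each occurs with probability p³ ≈ (0.016387)³ ≈ 4.4005540e-06.
By linearity: E[X] = C(62, 3)·p³ ≈ 37820 · 4.4005540e-06 ≈ 0.16643.
Since α = 3/2 > 1, p = c/n^{3/2} = o(1/n) is below the triangle threshold p ~ 1/n. Asymptotically E[X] ~ (c³/6)·n^{3(1−α)} = (8³/6)·n^{-1.5} → 0, so by Markov's inequality G has no triangles w.h.p.

E[X] ≈ 0.16643; in regime p = Θ(1/n^{3/2}) E[X] tends to 0 (below the triangle threshold p ~ 1/n).


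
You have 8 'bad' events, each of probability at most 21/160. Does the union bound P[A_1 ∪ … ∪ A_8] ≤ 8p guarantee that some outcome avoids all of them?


Union bound: P[∪_{i=1}^{8} A_i] ≤ Σ_i P[A_i] ≤ 8·p = 8·(21/160) = 21/20.
Numerically: 21/20 ≈ 1.0500.
Is 21/20 < 1? NO.
Since the bound 21/20 is ≥ 1, the union bound is uninformative here; it does NOT by itself certify existence.

8·p = 21/20 ≈ 1.0500; existence NOT certified by the union bound.


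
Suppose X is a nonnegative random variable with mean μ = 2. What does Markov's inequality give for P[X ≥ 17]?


μ = E[X] = 2, a = 17.
Markov: P[X ≥ 17] ≤ μ/a = (2)/17 = 2/17.
Numerically: ≈ 0.1176.
(Since a = 17 > μ = 2.0000, the bound 2/17 is < 1 and informative.)

P[X ≥ 17] ≤ 2/17 ≈ 0.1176.


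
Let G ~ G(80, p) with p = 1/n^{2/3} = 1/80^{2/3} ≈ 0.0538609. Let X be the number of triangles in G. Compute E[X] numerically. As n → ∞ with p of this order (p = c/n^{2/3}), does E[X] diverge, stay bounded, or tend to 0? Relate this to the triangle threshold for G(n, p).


Number of potential triangles: C(80, 3) = 82160.
Each occurs with probability p³ ≈ (0.0538609)³ ≈ 1.56250000e-04.
By linearity: E[X] = C(80, 3)·p³ ≈ 82160 · 1.56250000e-04 ≈ 12.837500.
Since α = 2/3 < 1, p = c/n^{2/3} ≫ 1/n is above the triangle threshold p ~ 1/n. Asymptotically E[X] ~ (c³/6)·n^{3(1−α)} = (1³/6)·n^{1} → ∞; triangles are abundant w.h.p.

E[X] ≈ 12.837500; in regime p = Θ(1/n^{2/3}) E[X] diverges (above the triangle threshold p ~ 1/n).


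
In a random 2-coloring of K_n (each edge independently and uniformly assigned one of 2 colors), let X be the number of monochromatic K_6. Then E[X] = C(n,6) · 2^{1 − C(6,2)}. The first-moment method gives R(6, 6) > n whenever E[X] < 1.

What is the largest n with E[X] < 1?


We need C(n, 6) · 2^{1 − 15} < 1, i.e. C(n, 6) < 2^{15 − 1} = 16384.
Check values of n near the boundary:
  n = 14: C(14, 6) = 3003; 3003 < 16384? YES
  n = 15: C(15, 6) = 5005; 5005 < 16384? YES
  n = 16: C(16, 6) = 8008; 8008 < 16384? YES
  n = 17: C(17, 6) = 12376; 12376 < 16384? YES
  n = 18: C(18, 6) = 18564; 18564 < 16384? NO
  n = 19: C(19, 6) = 27132; 27132 < 16384? NO
The largest n with C(n, 6) < 16384 is n = 17 (where E[X] = 1547/2048 ≈ 0.755). Hence R(6, 6) > 17, i.e. R(6, 6) ≥ 18.

Largest n = 17; hence R(6, 6) > 17.


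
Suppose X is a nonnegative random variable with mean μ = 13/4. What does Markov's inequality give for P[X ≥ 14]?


μ = E[X] = 13/4, a = 14.
Markov: P[X ≥ 14] ≤ μ/a = (13/4)/14 = 13/56.
Numerically: ≈ 0.2321.
(Since a = 14 > μ = 3.2500, the bound 13/56 is < 1 and informative.)

P[X ≥ 14] ≤ 13/56 ≈ 0.2321.


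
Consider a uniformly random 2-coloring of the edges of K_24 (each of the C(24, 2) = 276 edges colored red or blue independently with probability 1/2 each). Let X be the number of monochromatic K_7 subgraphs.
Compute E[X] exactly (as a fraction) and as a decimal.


Let X = Σ_S X_S over the C(24, 7) = 346104 subsets S of size 7, where X_S = 1 if the K_7 on S is monochromatic.
For a fixed S, the K_7 on S has C(7, 2) = 21 edges. P[all 21 edges red] = (1/2)^21, and likewise for blue, so P[monochromatic] = 2·(1/2)^21 = 2^{1 − 21} = 1/1048576.
By linearity: E[X] = C(24, 7) · 2^{1 − 21} = 346104 · 1/1048576 = 43263/131072.
Numerically: E[X] ≈ 0.330070.

E[X] = C(24,7)·2^(1−C(7,2)) = 43263/131072 ≈ 0.330070.


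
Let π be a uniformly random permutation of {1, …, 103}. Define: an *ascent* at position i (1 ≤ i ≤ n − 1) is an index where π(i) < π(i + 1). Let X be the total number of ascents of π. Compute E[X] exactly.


Write X = Σ X_I over i = 1, …, 102, with X_I the indicator of one ascent.
There are 102 indicators.
For each fixed i, the pair (π(i), π(i+1)) is a uniformly random ordered pair of distinct values from {1, …, 103}; by symmetry P[π(i) < π(i+1)] = 1/2.
By linearity: E[X] = 102 · (1/2) = (103 − 1) · (1/2) = 51 ≈ 51.000.

E[X] = 51 = 51.000.


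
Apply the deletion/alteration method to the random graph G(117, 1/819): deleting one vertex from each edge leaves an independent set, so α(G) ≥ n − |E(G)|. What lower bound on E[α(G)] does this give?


E[|E(G)|] = C(117, 2)·p = 6786 · (1/819) = 58/7.
E[α(G)] ≥ n − E[|E(G)|] = 117 − 58/7 = 761/7.
Numerically: ≈ 108.7143.
(This is only a lower bound; the true E[α(G)] may be larger.)

E[α(G)] ≥ 761/7 ≈ 108.7143.


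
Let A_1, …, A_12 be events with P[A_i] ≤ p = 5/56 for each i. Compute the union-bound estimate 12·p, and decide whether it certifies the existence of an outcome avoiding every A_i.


Union bound: P[∪_{i=1}^{12} A_i] ≤ Σ_i P[A_i] ≤ 12·p = 12·(5/56) = 15/14.
Numerically: 15/14 ≈ 1.071.
Is 15/14 < 1? NO.
Since the bound 15/14 is ≥ 1, the union bound is uninformative here; it does NOT by itself certify existence.

12·p = 15/14 ≈ 1.071; existence NOT certified by the union bound.


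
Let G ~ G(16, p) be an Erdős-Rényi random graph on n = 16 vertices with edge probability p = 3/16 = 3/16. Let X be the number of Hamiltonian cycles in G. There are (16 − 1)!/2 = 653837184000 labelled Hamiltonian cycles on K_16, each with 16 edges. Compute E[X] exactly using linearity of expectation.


K_16 has (16 − 1)!/2 = 653837184000 labelled Hamiltonian cycles.
For each such Hamiltonian cycle H, let X_H = 1 if all 16 edges of H are present in G. Then P[X_H = 1] = p^{16} = (3/16)^{16} = 43046721/18446744073709551616.
By linearity of expectation: E[X] = Σ_H E[X_H] = 653837184000 · p^{16} = 653837184000 · 43046721/18446744073709551616 = 27485885585032875/18014398509481984.
Numerically: E[X] ≈ 1.526.

E[X] = 653837184000 · (3/16)^{16} = 27485885585032875/18014398509481984 ≈ 1.526.


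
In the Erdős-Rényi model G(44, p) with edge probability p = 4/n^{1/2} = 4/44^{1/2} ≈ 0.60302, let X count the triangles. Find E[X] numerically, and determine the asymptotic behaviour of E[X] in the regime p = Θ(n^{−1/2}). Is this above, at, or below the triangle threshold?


Number of potential triangles: C(44, 3) = 13244.
Each occurs with probability p³ ≈ (0.60302)³ ≈ 2.1928098e-01.
By linearity: E[X] = C(44, 3)·p³ ≈ 13244 · 2.1928098e-01 ≈ 2904.15727.
Since α = 1/2 < 1, p = c/n^{1/2} ≫ 1/n is above the triangle threshold p ~ 1/n. Asymptotically E[X] ~ (c³/6)·n^{3(1−α)} = (4³/6)·n^{1.5} → ∞; triangles are abundant w.h.p.

E[X] ≈ 2904.15727; in regime p = Θ(1/n^{1/2}) E[X] diverges (above the triangle threshold p ~ 1/n).


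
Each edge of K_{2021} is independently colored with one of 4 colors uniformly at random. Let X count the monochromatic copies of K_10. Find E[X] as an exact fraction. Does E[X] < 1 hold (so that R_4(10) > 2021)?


E[X] = C(2021, 10) · 4^{1 − 45} = 306347841644770462864800616 · 4^{−44} = 306347841644770462864800616/309485009821345068724781056.
As a reduced fraction: E[X] = 38293480205596307858100077/38685626227668133590597632 ≈ 0.9899.
Is E[X] < 1? YES.
Since E[X] < 1, there exists a 4-coloring of K_{2021} with no monochromatic K_10; hence R_4(10) > 2021.

E[X] = 38293480205596307858100077/38685626227668133590597632 ≈ 0.9899; E[X] < 1, so R_4(10) > 2021.


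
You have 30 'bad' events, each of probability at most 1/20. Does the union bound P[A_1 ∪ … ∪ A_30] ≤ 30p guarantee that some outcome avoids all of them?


Union bound: P[∪_{i=1}^{30} A_i] ≤ Σ_i P[A_i] ≤ 30·p = 30·(1/20) = 3/2.
Numerically: 3/2 ≈ 1.500000.
Is 3/2 < 1? NO.
Since the bound 3/2 is ≥ 1, the union bound is uninformative here; it does NOT by itself certify existence.

30·p = 3/2 ≈ 1.500000; existence NOT certified by the union bound.


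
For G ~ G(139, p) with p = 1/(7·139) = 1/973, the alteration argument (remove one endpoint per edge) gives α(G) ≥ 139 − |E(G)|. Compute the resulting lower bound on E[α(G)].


E[|E(G)|] = C(139, 2)·p = 9591 · (1/973) = 69/7.
E[α(G)] ≥ n − E[|E(G)|] = 139 − 69/7 = 904/7.
Numerically: ≈ 129.1429.
(This is only a lower bound; the true E[α(G)] may be larger.)

E[α(G)] ≥ 904/7 ≈ 129.1429.


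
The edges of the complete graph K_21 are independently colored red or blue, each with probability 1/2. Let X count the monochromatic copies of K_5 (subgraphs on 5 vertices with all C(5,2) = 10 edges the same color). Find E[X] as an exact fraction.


Let X = Σ_S X_S over the C(21, 5) = 20349 subsets S of size 5, where X_S = 1 if the K_5 on S is monochromatic.
For a fixed S, the K_5 on S has C(5, 2) = 10 edges. P[all 10 edges red] = (1/2)^10, and likewise for blue, so P[monochromatic] = 2·(1/2)^10 = 2^{1 − 10} = 1/512.
By linearity: E[X] = C(21, 5) · 2^{1 − 10} = 20349 · 1/512 = 20349/512.
Numerically: E[X] ≈ 39.744141.

E[X] = C(21,5)·2^(1−C(5,2)) = 20349/512 ≈ 39.744141.


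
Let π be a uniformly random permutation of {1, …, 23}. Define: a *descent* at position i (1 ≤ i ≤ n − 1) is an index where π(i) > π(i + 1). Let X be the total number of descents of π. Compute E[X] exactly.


Write X = Σ X_I over i = 1, …, 22, with X_I the indicator of one descent.
There are 22 indicators.
For each fixed i, the pair (π(i), π(i+1)) is a uniformly random ordered pair of distinct values from {1, …, 23}; by symmetry P[π(i) > π(i+1)] = 1/2.
By linearity: E[X] = 22 · (1/2) = (23 − 1) · (1/2) = 11 ≈ 11.0000.

E[X] = 11 = 11.0000.


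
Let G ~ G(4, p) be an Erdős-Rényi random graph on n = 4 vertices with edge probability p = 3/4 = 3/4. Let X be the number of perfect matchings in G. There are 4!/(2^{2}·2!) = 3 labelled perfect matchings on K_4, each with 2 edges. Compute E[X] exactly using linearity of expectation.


K_4 has 4!/(2^{2}·2!) = 3 labelled perfect matchings.
For each such perfect matching H, let X_H = 1 if all 2 edges of H are present in G. Then P[X_H = 1] = p^{2} = (3/4)^{2} = 9/16.
By linearity of expectation: E[X] = Σ_H E[X_H] = 3 · p^{2} = 3 · 9/16 = 27/16.
Numerically: E[X] ≈ 1.6875.

E[X] = 3 · (3/4)^{2} = 27/16 ≈ 1.6875.


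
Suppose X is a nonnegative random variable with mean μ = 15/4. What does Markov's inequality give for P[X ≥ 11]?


μ = E[X] = 15/4, a = 11.
Markov: P[X ≥ 11] ≤ μ/a = (15/4)/11 = 15/44.
Numerically: ≈ 0.3409.
(Since a = 11 > μ = 3.7500, the bound 15/44 is < 1 and informative.)

P[X ≥ 11] ≤ 15/44 ≈ 0.3409.


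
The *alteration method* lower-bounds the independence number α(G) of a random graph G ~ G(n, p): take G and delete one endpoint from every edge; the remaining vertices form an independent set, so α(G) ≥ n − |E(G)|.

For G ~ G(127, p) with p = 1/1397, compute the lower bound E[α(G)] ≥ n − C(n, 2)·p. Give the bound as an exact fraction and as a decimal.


E[|E(G)|] = C(127, 2)·p = 8001 · (1/1397) = 63/11.
E[α(G)] ≥ n − E[|E(G)|] = 127 − 63/11 = 1334/11.
Numerically: ≈ 121.273.
(This is only a lower bound; the true E[α(G)] may be larger.)

E[α(G)] ≥ 1334/11 ≈ 121.273.


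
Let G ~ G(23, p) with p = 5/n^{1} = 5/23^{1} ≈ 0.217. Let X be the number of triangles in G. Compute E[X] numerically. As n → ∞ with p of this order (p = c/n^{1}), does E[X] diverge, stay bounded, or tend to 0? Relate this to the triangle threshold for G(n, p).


Number of potential triangles: C(23, 3) = 1771.
Each occurs with probability p³ ≈ (0.217)³ ≈ 1.02737e-02.
By linearity: E[X] = C(23, 3)·p³ ≈ 1771 · 1.02737e-02 ≈ 18.195.
Here α = 1, so p = 5/n is exactly at the triangle threshold p ~ 1/n. Asymptotically E[X] → c³/6 = 5³/6 = 125/6 ≈ 20.833, a bounded constant. In this regime the triangle count is asymptotically Poisson(c³/6).

E[X] ≈ 18.195; in regime p = Θ(1/n^{1}) E[X] stays bounded (at the triangle threshold p ~ 1/n).


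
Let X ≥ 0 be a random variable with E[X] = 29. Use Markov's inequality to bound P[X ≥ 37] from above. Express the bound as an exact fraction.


μ = E[X] = 29, a = 37.
Markov: P[X ≥ 37] ≤ μ/a = (29)/37 = 29/37.
Numerically: ≈ 0.7838.
(Since a = 37 > μ = 29.0000, the bound 29/37 is < 1 and informative.)

P[X ≥ 37] ≤ 29/37 ≈ 0.7838.


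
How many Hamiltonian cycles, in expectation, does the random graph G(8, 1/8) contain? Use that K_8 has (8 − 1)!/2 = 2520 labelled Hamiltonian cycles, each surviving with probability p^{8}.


K_8 has (8 − 1)!/2 = 2520 labelled Hamiltonian cycles.
For each such Hamiltonian cycle H, let X_H = 1 if all 8 edges of H are present in G. Then P[X_H = 1] = p^{8} = (1/8)^{8} = 1/16777216.
Summing the indicators: E[X] = Σ_H E[X_H] = 2520 · p^{8} = 2520 · 1/16777216 = 315/2097152.
Numerically: E[X] ≈ 0.0001502.

E[X] = 2520 · (1/8)^{8} = 315/2097152 ≈ 0.0001502.


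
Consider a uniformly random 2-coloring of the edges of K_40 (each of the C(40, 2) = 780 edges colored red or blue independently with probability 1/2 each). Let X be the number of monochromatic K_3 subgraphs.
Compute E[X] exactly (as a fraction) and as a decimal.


Let X = Σ_S X_S over the C(40, 3) = 9880 subsets S of size 3, where X_S = 1 if the K_3 on S is monochromatic.
For a fixed S, the K_3 on S has C(3, 2) = 3 edges. P[all 3 edges red] = (1/2)^3, and likewise for blue, so P[monochromatic] = 2·(1/2)^3 = 2^{1 − 3} = 1/4.
By linearity: E[X] = C(40, 3) · 2^{1 − 3} = 9880 · 1/4 = 2470.
Numerically: E[X] ≈ 2470.000.

E[X] = C(40,3)·2^(1−C(3,2)) = 2470 ≈ 2470.000.


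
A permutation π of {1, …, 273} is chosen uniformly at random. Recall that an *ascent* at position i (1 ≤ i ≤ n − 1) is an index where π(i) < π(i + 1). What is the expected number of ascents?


Write X = Σ X_I over i = 1, …, 272, with X_I the indicator of one ascent.
There are 272 indicators.
For each fixed i, the pair (π(i), π(i+1)) is a uniformly random ordered pair of distinct values from {1, …, 273}; by symmetry P[π(i) < π(i+1)] = 1/2.
By linearity: E[X] = 272 · (1/2) = (273 − 1) · (1/2) = 136 ≈ 136.0000.

E[X] = 136 = 136.0000.


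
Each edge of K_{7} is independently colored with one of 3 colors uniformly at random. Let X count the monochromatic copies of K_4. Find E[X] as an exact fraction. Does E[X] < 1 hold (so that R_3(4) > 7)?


E[X] = C(7, 4) · 3^{1 − 6} = 35 · 3^{−5} = 35/243.
As a reduced fraction: E[X] = 35/243 ≈ 0.14403.
Is E[X] < 1? YES.
Since E[X] < 1, there exists a 3-coloring of K_{7} with no monochromatic K_4; hence R_3(4) > 7.

E[X] = 35/243 ≈ 0.14403; E[X] < 1, so R_3(4) > 7.


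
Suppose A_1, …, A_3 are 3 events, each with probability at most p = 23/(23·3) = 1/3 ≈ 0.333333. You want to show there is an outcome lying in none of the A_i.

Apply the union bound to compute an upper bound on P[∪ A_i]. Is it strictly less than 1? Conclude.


Union bound: P[∪_{i=1}^{3} A_i] ≤ Σ_i P[A_i] ≤ 3·p = 3·(1/3) = 1.
Numerically: 1 ≈ 1.000000.
Is 1 < 1? NO.
Since the bound 1 is ≥ 1, the union bound is uninformative here; it does NOT by itself certify existence.

3·p = 1 ≈ 1.000000; existence NOT certified by the union bound.


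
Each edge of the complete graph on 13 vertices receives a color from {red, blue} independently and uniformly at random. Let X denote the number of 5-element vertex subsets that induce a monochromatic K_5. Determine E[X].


Let X = Σ_S X_S over the C(13, 5) = 1287 subsets S of size 5, where X_S = 1 if the K_5 on S is monochromatic.
For a fixed S, the K_5 on S has C(5, 2) = 10 edges. P[all 10 edges red] = (1/2)^10, and likewise for blue, so P[monochromatic] = 2·(1/2)^10 = 2^{1 − 10} = 1/512.
Summing: E[X] = C(13, 5) · 2^{1 − 10} = 1287 · 1/512 = 1287/512.
Numerically: E[X] ≈ 2.5137.

E[X] = C(13,5)·2^(1−C(5,2)) = 1287/512 ≈ 2.5137.


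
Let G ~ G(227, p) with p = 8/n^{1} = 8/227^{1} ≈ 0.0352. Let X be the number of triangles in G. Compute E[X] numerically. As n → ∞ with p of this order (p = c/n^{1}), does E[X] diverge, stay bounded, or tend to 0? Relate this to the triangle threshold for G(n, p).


Number of potential triangles: C(227, 3) = 1923825.
Each occurs with probability p³ ≈ (0.0352)³ ≈ 4.37716e-05.
By linearity: E[X] = C(227, 3)·p³ ≈ 1923825 · 4.37716e-05 ≈ 84.209.
Here α = 1, so p = 8/n is exactly at the triangle threshold p ~ 1/n. Asymptotically E[X] → c³/6 = 8³/6 = 256/3 ≈ 85.333, a bounded constant. In this regime the triangle count is asymptotically Poisson(c³/6).

E[X] ≈ 84.209; in regime p = Θ(1/n^{1}) E[X] stays bounded (at the triangle threshold p ~ 1/n).


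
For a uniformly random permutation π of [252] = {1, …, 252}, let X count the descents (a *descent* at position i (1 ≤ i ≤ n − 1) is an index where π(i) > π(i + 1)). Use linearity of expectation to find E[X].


Write X = Σ X_I over i = 1, …, 251, with X_I the indicator of one descent.
There are 251 indicators.
For each fixed i, the pair (π(i), π(i+1)) is a uniformly random ordered pair of distinct values from {1, …, 252}; by symmetry P[π(i) > π(i+1)] = 1/2.
By linearity: E[X] = 251 · (1/2) = (252 − 1) · (1/2) = 251/2 ≈ 125.500000.

E[X] = 251/2 = 125.500000.


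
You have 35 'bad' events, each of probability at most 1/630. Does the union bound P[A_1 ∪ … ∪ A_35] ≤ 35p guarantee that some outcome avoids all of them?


Union bound: P[∪_{i=1}^{35} A_i] ≤ Σ_i P[A_i] ≤ 35·p = 35·(1/630) = 1/18.
Numerically: 1/18 ≈ 0.056.
Is 1/18 < 1? YES.
Since P[∪ A_i] ≤ 1/18 < 1, the complement has P[∩ A_i^c] ≥ 1 − 1/18 = 17/18 > 0, so some outcome avoids every A_i.

35·p = 1/18 ≈ 0.056; existence CERTIFIED by the union bound.


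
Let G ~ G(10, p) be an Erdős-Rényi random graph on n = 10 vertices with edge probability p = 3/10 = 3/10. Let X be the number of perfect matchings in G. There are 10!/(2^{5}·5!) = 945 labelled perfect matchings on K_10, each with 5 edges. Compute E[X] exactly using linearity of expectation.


K_10 has 10!/(2^{5}·5!) = 945 labelled perfect matchings.
For each such perfect matching H, let X_H = 1 if all 5 edges of H are present in G. Then P[X_H = 1] = p^{5} = (3/10)^{5} = 243/100000.
By linearity: E[X] = Σ_H E[X_H] = 945 · p^{5} = 945 · 243/100000 = 45927/20000.
Numerically: E[X] ≈ 2.3.

E[X] = 945 · (3/10)^{5} = 45927/20000 ≈ 2.3.


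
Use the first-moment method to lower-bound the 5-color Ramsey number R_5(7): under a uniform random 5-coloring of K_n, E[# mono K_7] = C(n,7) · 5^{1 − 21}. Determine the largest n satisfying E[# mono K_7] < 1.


We need C(n, 7) · 5^{1 − 21} < 1, i.e. C(n, 7) < 5^{21 − 1} = 95367431640625.
Check values of n near the boundary:
  n = 335: C(335, 7) = 88202498238195; 88202498238195 < 95367431640625? YES
  n = 336: C(336, 7) = 90079147136880; 90079147136880 < 95367431640625? YES
  n = 337: C(337, 7) = 91989916924632; 91989916924632 < 95367431640625? YES
  n = 338: C(338, 7) = 93935323022736; 93935323022736 < 95367431640625? YES
  n = 339: C(339, 7) = 95915887062372; 95915887062372 < 95367431640625? NO
  n = 340: C(340, 7) = 97932136940560; 97932136940560 < 95367431640625? NO
The largest n with C(n, 7) < 95367431640625 is n = 338 (where E[X] = 93935323022736/95367431640625 ≈ 0.984983). Hence R_5(7) > 338, i.e. R_5(7) ≥ 339.

Largest n = 338; hence R_5(7) > 338.
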